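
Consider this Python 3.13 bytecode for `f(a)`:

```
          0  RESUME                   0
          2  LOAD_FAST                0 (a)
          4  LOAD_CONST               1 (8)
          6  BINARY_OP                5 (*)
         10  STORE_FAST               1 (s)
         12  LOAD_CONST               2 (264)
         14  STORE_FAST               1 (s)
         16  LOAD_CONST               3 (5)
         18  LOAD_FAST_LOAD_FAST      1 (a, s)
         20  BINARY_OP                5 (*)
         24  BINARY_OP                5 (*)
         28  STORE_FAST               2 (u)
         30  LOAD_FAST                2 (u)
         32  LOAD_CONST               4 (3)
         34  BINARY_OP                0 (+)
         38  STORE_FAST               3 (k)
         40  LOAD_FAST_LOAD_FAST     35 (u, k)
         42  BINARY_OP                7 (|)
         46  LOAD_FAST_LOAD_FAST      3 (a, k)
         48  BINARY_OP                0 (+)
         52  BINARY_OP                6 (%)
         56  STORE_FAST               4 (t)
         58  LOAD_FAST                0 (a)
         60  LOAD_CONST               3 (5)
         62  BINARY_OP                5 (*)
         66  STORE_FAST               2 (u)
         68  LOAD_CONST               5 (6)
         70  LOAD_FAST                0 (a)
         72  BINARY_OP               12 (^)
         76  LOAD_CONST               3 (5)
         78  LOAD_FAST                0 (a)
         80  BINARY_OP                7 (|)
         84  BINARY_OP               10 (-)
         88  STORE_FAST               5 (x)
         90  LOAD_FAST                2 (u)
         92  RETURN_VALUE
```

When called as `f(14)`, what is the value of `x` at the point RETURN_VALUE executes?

LOAD_FAST a → push 14. Stack: [14]
LOAD_CONST → push 8. Stack: [14, 8]
BINARY_OP * → 14 * 8 = 112. Stack: [112]
STORE_FAST s → s=112. Stack: []
LOAD_CONST → push 264. Stack: [264]
STORE_FAST s → s=264. Stack: []
LOAD_CONST → push 5. Stack: [5]
LOAD_FAST_LOAD_FAST a,s → push 14,264. Stack: [5, 14, 264]
BINARY_OP * → 14 * 264 = 3696. Stack: [5, 3696]
BINARY_OP * → 5 * 3696 = 18480. Stack: [18480]
STORE_FAST u → u=18480. Stack: []
LOAD_FAST u → push 18480. Stack: [18480]
LOAD_CONST → push 3. Stack: [18480, 3]
BINARY_OP + → 18480 + 3 = 18483. Stack: [18483]
STORE_FAST k → k=18483. Stack: []
LOAD_FAST_LOAD_FAST u,k → push 18480,18483. Stack: [18480, 18483]
BINARY_OP | → 18480 | 18483 = 18483. Stack: [18483]
LOAD_FAST_LOAD_FAST a,k → push 14,18483. Stack: [18483, 14, 18483]
BINARY_OP + → 14 + 18483 = 18497. Stack: [18483, 18497]
BINARY_OP % → 18483 % 18497 = 18483. Stack: [18483]
STORE_FAST t → t=18483. Stack: []
LOAD_FAST a → push 14. Stack: [14]
LOAD_CONST → push 5. Stack: [14, 5]
BINARY_OP * → 14 * 5 = 70. Stack: [70]
STORE_FAST u → u=70. Stack: []
LOAD_CONST → push 6. Stack: [6]
LOAD_FAST a → push 14. Stack: [6, 14]
BINARY_OP ^ → 6 ^ 14 = 8. Stack: [8]
LOAD_CONST → push 5. Stack: [8, 5]
LOAD_FAST a → push 14. Stack: [8, 5, 14]
BINARY_OP | → 5 | 14 = 15. Stack: [8, 15]
BINARY_OP - → 8 - 15 = -7. Stack: [-7]
STORE_FAST x → x=-7. Stack: []
LOAD_FAST u → push 70. Stack: [70]
RETURN_VALUE → return 70.

-7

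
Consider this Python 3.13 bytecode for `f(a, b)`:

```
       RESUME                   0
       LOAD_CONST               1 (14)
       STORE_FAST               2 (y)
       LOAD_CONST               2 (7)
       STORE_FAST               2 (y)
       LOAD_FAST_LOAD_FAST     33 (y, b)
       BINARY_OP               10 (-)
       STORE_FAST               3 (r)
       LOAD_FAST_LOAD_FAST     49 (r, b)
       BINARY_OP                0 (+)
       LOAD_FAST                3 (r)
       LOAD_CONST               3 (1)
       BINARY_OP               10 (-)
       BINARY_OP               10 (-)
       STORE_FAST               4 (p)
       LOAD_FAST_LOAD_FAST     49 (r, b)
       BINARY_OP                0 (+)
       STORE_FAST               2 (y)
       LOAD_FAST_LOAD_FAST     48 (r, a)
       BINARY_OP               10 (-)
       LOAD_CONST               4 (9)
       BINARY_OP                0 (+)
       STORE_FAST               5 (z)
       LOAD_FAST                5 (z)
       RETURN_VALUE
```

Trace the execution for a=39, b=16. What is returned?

LOAD_CONST → push 14. Stack: [14]
STORE_FAST y → y=14. Stack: []
LOAD_CONST → push 7. Stack: [7]
STORE_FAST y → y=7. Stack: []
LOAD_FAST_LOAD_FAST y,b → push 7,16. Stack: [7, 16]
BINARY_OP - → 7 - 16 = -9. Stack: [-9]
STORE_FAST r → r=-9. Stack: []
LOAD_FAST_LOAD_FAST r,b → push -9,16. Stack: [-9, 16]
BINARY_OP + → -9 + 16 = 7. Stack: [7]
LOAD_FAST r → push -9. Stack: [7, -9]
LOAD_CONST → push 1. Stack: [7, -9, 1]
BINARY_OP - → -9 - 1 = -10. Stack: [7, -10]
BINARY_OP - → 7 - -10 = 17. Stack: [17]
STORE_FAST p → p=17. Stack: []
LOAD_FAST_LOAD_FAST r,b → push -9,16. Stack: [-9, 16]
BINARY_OP + → -9 + 16 = 7. Stack: [7]
STORE_FAST y → y=7. Stack: []
LOAD_FAST_LOAD_FAST r,a → push -9,39. Stack: [-9, 39]
BINARY_OP - → -9 - 39 = -48. Stack: [-48]
LOAD_CONST → push 9. Stack: [-48, 9]
BINARY_OP + → -48 + 9 = -39. Stack: [-39]
STORE_FAST z → z=-39. Stack: []
LOAD_FAST z → push -39. Stack: [-39]
RETURN_VALUE → return -39.

-39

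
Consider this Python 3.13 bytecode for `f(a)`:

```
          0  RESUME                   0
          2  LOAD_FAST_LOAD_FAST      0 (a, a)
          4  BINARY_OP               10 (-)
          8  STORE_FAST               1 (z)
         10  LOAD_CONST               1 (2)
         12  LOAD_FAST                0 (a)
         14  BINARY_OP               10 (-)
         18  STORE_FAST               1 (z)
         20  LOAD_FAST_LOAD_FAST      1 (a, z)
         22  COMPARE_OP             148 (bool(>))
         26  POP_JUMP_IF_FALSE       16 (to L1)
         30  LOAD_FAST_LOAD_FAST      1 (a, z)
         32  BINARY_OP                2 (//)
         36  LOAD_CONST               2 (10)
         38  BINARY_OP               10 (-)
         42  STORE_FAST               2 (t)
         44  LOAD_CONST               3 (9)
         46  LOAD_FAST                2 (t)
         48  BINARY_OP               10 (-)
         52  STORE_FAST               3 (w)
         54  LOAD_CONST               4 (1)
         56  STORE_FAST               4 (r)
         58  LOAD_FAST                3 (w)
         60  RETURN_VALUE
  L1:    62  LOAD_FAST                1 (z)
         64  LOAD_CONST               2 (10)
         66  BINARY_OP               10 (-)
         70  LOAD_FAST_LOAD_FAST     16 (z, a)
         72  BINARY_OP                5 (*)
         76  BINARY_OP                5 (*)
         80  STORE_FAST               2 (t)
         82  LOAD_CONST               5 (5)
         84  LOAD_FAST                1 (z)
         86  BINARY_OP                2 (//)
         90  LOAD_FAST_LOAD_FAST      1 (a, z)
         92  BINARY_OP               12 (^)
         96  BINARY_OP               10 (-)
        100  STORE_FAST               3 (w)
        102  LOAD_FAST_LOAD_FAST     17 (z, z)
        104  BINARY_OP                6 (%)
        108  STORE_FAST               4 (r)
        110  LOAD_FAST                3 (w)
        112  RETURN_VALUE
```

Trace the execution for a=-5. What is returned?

4

LOAD_FAST_LOAD_FAST a,a → push -5,-5. Stack: [-5, -5]
BINARY_OP - → -5 - -5 = 0. Stack: [0]
STORE_FAST z → z=0. Stack: []
LOAD_CONST → push 2. Stack: [2]
LOAD_FAST a → push -5. Stack: [2, -5]
BINARY_OP - → 2 - -5 = 7. Stack: [7]
STORE_FAST z → z=7. Stack: []
LOAD_FAST_LOAD_FAST a,z → push -5,7. Stack: [-5, 7]
COMPARE_OP bool(>) → -5 vs 7 = False. Stack: [False]
POP_JUMP_IF_FALSE → pop False; jump. Stack: []
LOAD_FAST z → push 7. Stack: [7]
LOAD_CONST → push 10. Stack: [7, 10]
BINARY_OP - → 7 - 10 = -3. Stack: [-3]
LOAD_FAST_LOAD_FAST z,a → push 7,-5. Stack: [-3, 7, -5]
BINARY_OP * → 7 * -5 = -35. Stack: [-3, -35]
BINARY_OP * → -3 * -35 = 105. Stack: [105]
STORE_FAST t → t=105. Stack: []
LOAD_CONST → push 5. Stack: [5]
LOAD_FAST z → push 7. Stack: [5, 7]
BINARY_OP // → 5 // 7 = 0. Stack: [0]
LOAD_FAST_LOAD_FAST a,z → push -5,7. Stack: [0, -5, 7]
BINARY_OP ^ → -5 ^ 7 = -4. Stack: [0, -4]
BINARY_OP - → 0 - -4 = 4. Stack: [4]
STORE_FAST w → w=4. Stack: []
LOAD_FAST_LOAD_FAST z,z → push 7,7. Stack: [7, 7]
BINARY_OP % → 7 % 7 = 0. Stack: [0]
STORE_FAST r → r=0. Stack: []
LOAD_FAST w → push 4. Stack: [4]
RETURN_VALUE → return 4.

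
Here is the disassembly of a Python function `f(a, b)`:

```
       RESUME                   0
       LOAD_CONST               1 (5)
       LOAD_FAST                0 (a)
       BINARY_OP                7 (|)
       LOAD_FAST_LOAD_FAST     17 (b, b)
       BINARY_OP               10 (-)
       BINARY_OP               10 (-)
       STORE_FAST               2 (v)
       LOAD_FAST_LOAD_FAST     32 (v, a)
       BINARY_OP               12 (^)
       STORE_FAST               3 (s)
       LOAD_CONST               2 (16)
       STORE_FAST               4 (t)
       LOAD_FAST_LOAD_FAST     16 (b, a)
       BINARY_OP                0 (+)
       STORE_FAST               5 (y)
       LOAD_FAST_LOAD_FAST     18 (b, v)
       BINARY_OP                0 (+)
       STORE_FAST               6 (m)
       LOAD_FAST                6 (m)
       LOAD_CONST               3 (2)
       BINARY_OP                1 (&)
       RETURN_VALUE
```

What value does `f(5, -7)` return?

2

LOAD_CONST → push 5. Stack: [5]
LOAD_FAST a → push 5. Stack: [5, 5]
BINARY_OP | → 5 | 5 = 5. Stack: [5]
LOAD_FAST_LOAD_FAST b,b → push -7,-7. Stack: [5, -7, -7]
BINARY_OP - → -7 - -7 = 0. Stack: [5, 0]
BINARY_OP - → 5 - 0 = 5. Stack: [5]
STORE_FAST v → v=5. Stack: []
LOAD_FAST_LOAD_FAST v,a → push 5,5. Stack: [5, 5]
BINARY_OP ^ → 5 ^ 5 = 0. Stack: [0]
STORE_FAST s → s=0. Stack: []
LOAD_CONST → push 16. Stack: [16]
STORE_FAST t → t=16. Stack: []
LOAD_FAST_LOAD_FAST b,a → push -7,5. Stack: [-7, 5]
BINARY_OP + → -7 + 5 = -2. Stack: [-2]
STORE_FAST y → y=-2. Stack: []
LOAD_FAST_LOAD_FAST b,v → push -7,5. Stack: [-7, 5]
BINARY_OP + → -7 + 5 = -2. Stack: [-2]
STORE_FAST m → m=-2. Stack: []
LOAD_FAST m → push -2. Stack: [-2]
LOAD_CONST → push 2. Stack: [-2, 2]
BINARY_OP & → -2 & 2 = 2. Stack: [2]
RETURN_VALUE → return 2.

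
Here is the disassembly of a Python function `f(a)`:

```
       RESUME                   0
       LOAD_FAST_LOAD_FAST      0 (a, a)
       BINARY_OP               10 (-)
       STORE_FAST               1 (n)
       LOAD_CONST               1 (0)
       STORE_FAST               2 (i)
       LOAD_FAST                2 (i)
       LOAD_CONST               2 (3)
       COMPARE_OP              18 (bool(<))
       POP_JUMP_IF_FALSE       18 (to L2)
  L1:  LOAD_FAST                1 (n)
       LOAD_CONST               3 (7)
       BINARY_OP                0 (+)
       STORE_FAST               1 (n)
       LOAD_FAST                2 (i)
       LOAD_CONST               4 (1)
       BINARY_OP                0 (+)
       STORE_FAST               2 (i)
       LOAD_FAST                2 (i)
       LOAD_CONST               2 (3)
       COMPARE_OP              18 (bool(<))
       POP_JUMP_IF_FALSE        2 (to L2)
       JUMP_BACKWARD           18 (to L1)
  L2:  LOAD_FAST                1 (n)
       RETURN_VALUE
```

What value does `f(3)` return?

LOAD_FAST_LOAD_FAST a,a → push 3,3. Stack: [3, 3]
BINARY_OP - → 3 - 3 = 0. Stack: [0]
STORE_FAST n → n=0. Stack: []
LOAD_CONST → push 0. Stack: [0]
STORE_FAST i → i=0. Stack: []
LOAD_FAST i → push 0. Stack: [0]
LOAD_CONST → push 3. Stack: [0, 3]
COMPARE_OP bool(<) → 0 vs 3 = True. Stack: [True]
POP_JUMP_IF_FALSE → pop True; no jump. Stack: []
LOAD_FAST n → push 0. Stack: [0]
LOAD_CONST → push 7. Stack: [0, 7]
BINARY_OP + → 0 + 7 = 7. Stack: [7]
STORE_FAST n → n=7. Stack: []
LOAD_FAST i → push 0. Stack: [0]
LOAD_CONST → push 1. Stack: [0, 1]
BINARY_OP + → 0 + 1 = 1. Stack: [1]
STORE_FAST i → i=1. Stack: []
LOAD_FAST i → push 1. Stack: [1]
LOAD_CONST → push 3. Stack: [1, 3]
COMPARE_OP bool(<) → 1 vs 3 = True. Stack: [True]
POP_JUMP_IF_FALSE → pop True; no jump. Stack: []
LOAD_FAST n → push 7. Stack: [7]
LOAD_CONST → push 7. Stack: [7, 7]
BINARY_OP + → 7 + 7 = 14. Stack: [14]
STORE_FAST n → n=14. Stack: []
LOAD_FAST i → push 1. Stack: [1]
LOAD_CONST → push 1. Stack: [1, 1]
BINARY_OP + → 1 + 1 = 2. Stack: [2]
STORE_FAST i → i=2. Stack: []
LOAD_FAST i → push 2. Stack: [2]
LOAD_CONST → push 3. Stack: [2, 3]
COMPARE_OP bool(<) → 2 vs 3 = True. Stack: [True]
POP_JUMP_IF_FALSE → pop True; no jump. Stack: []
LOAD_FAST n → push 14. Stack: [14]
LOAD_CONST → push 7. Stack: [14, 7]
BINARY_OP + → 14 + 7 = 21. Stack: [21]
STORE_FAST n → n=21. Stack: []
LOAD_FAST i → push 2. Stack: [2]
LOAD_CONST → push 1. Stack: [2, 1]
BINARY_OP + → 2 + 1 = 3. Stack: [3]
STORE_FAST i → i=3. Stack: []
LOAD_FAST i → push 3. Stack: [3]
LOAD_CONST → push 3. Stack: [3, 3]
COMPARE_OP bool(<) → 3 vs 3 = False. Stack: [False]
POP_JUMP_IF_FALSE → pop False; jump. Stack: []
LOAD_FAST n → push 21. Stack: [21]
RETURN_VALUE → return 21.

21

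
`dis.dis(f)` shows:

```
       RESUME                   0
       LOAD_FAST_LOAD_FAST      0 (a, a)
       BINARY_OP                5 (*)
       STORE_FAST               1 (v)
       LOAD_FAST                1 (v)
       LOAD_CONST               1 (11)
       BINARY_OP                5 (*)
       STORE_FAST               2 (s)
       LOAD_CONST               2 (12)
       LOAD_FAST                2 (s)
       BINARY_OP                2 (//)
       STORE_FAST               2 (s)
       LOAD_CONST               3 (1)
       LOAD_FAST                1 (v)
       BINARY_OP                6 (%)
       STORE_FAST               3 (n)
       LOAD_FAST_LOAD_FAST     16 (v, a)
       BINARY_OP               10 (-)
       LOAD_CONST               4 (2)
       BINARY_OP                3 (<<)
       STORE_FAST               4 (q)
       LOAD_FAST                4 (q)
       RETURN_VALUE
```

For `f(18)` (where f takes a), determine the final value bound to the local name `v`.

LOAD_FAST_LOAD_FAST a,a → push 18,18. Stack: [18, 18]
BINARY_OP * → 18 * 18 = 324. Stack: [324]
STORE_FAST v → v=324. Stack: []
LOAD_FAST v → push 324. Stack: [324]
LOAD_CONST → push 11. Stack: [324, 11]
BINARY_OP * → 324 * 11 = 3564. Stack: [3564]
STORE_FAST s → s=3564. Stack: []
LOAD_CONST → push 12. Stack: [12]
LOAD_FAST s → push 3564. Stack: [12, 3564]
BINARY_OP // → 12 // 3564 = 0. Stack: [0]
STORE_FAST s → s=0. Stack: []
LOAD_CONST → push 1. Stack: [1]
LOAD_FAST v → push 324. Stack: [1, 324]
BINARY_OP % → 1 % 324 = 1. Stack: [1]
STORE_FAST n → n=1. Stack: []
LOAD_FAST_LOAD_FAST v,a → push 324,18. Stack: [324, 18]
BINARY_OP - → 324 - 18 = 306. Stack: [306]
LOAD_CONST → push 2. Stack: [306, 2]
BINARY_OP << → 306 << 2 = 1224. Stack: [1224]
STORE_FAST q → q=1224. Stack: []
LOAD_FAST q → push 1224. Stack: [1224]
RETURN_VALUE → return 1224.

324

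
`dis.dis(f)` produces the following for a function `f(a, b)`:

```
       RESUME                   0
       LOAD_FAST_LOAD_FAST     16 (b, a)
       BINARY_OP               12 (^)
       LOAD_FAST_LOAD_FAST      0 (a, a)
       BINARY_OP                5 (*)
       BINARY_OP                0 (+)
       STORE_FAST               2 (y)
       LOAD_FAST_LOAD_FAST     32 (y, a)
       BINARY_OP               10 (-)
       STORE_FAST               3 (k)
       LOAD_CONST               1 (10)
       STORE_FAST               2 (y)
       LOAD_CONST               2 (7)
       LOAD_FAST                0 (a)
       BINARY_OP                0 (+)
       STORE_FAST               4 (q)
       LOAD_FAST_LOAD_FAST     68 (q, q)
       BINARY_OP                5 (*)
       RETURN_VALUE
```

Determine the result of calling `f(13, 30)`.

400

LOAD_FAST_LOAD_FAST b,a → push 30,13. Stack: [30, 13]
BINARY_OP ^ → 30 ^ 13 = 19. Stack: [19]
LOAD_FAST_LOAD_FAST a,a → push 13,13. Stack: [19, 13, 13]
BINARY_OP * → 13 * 13 = 169. Stack: [19, 169]
BINARY_OP + → 19 + 169 = 188. Stack: [188]
STORE_FAST y → y=188. Stack: []
LOAD_FAST_LOAD_FAST y,a → push 188,13. Stack: [188, 13]
BINARY_OP - → 188 - 13 = 175. Stack: [175]
STORE_FAST k → k=175. Stack: []
LOAD_CONST → push 10. Stack: [10]
STORE_FAST y → y=10. Stack: []
LOAD_CONST → push 7. Stack: [7]
LOAD_FAST a → push 13. Stack: [7, 13]
BINARY_OP + → 7 + 13 = 20. Stack: [20]
STORE_FAST q → q=20. Stack: []
LOAD_FAST_LOAD_FAST q,q → push 20,20. Stack: [20, 20]
BINARY_OP * → 20 * 20 = 400. Stack: [400]
RETURN_VALUE → return 400.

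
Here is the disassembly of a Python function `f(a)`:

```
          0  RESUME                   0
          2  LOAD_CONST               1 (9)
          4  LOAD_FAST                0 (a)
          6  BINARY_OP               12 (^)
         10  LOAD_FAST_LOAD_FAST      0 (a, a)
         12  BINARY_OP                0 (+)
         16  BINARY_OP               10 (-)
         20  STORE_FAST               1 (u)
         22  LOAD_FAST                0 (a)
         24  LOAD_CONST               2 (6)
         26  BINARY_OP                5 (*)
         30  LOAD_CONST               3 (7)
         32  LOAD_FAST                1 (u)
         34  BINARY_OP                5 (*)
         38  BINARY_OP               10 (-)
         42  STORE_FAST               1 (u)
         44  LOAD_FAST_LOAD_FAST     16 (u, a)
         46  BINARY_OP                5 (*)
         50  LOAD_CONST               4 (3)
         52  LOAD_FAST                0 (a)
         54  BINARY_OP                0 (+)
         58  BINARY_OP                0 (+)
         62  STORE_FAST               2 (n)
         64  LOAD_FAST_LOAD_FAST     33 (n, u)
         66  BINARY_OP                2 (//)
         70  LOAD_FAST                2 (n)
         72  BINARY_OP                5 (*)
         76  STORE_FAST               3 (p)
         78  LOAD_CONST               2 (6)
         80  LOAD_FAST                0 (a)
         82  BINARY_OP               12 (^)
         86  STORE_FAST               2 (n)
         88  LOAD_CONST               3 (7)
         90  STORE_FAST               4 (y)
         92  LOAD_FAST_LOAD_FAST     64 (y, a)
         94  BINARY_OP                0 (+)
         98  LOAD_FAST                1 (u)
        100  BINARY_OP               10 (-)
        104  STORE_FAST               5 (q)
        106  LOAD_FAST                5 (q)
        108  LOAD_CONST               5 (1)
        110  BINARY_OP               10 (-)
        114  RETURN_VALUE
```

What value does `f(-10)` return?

189

LOAD_CONST → push 9. Stack: [9]
LOAD_FAST a → push -10. Stack: [9, -10]
BINARY_OP ^ → 9 ^ -10 = -1. Stack: [-1]
LOAD_FAST_LOAD_FAST a,a → push -10,-10. Stack: [-1, -10, -10]
BINARY_OP + → -10 + -10 = -20. Stack: [-1, -20]
BINARY_OP - → -1 - -20 = 19. Stack: [19]
STORE_FAST u → u=19. Stack: []
LOAD_FAST a → push -10. Stack: [-10]
LOAD_CONST → push 6. Stack: [-10, 6]
BINARY_OP * → -10 * 6 = -60. Stack: [-60]
LOAD_CONST → push 7. Stack: [-60, 7]
LOAD_FAST u → push 19. Stack: [-60, 7, 19]
BINARY_OP * → 7 * 19 = 133. Stack: [-60, 133]
BINARY_OP - → -60 - 133 = -193. Stack: [-193]
STORE_FAST u → u=-193. Stack: []
LOAD_FAST_LOAD_FAST u,a → push -193,-10. Stack: [-193, -10]
BINARY_OP * → -193 * -10 = 1930. Stack: [1930]
LOAD_CONST → push 3. Stack: [1930, 3]
LOAD_FAST a → push -10. Stack: [1930, 3, -10]
BINARY_OP + → 3 + -10 = -7. Stack: [1930, -7]
BINARY_OP + → 1930 + -7 = 1923. Stack: [1923]
STORE_FAST n → n=1923. Stack: []
LOAD_FAST_LOAD_FAST n,u → push 1923,-193. Stack: [1923, -193]
BINARY_OP // → 1923 // -193 = -10. Stack: [-10]
LOAD_FAST n → push 1923. Stack: [-10, 1923]
BINARY_OP * → -10 * 1923 = -19230. Stack: [-19230]
STORE_FAST p → p=-19230. Stack: []
LOAD_CONST → push 6. Stack: [6]
LOAD_FAST a → push -10. Stack: [6, -10]
BINARY_OP ^ → 6 ^ -10 = -16. Stack: [-16]
STORE_FAST n → n=-16. Stack: []
LOAD_CONST → push 7. Stack: [7]
STORE_FAST y → y=7. Stack: []
LOAD_FAST_LOAD_FAST y,a → push 7,-10. Stack: [7, -10]
BINARY_OP + → 7 + -10 = -3. Stack: [-3]
LOAD_FAST u → push -193. Stack: [-3, -193]
BINARY_OP - → -3 - -193 = 190. Stack: [190]
STORE_FAST q → q=190. Stack: []
LOAD_FAST q → push 190. Stack: [190]
LOAD_CONST → push 1. Stack: [190, 1]
BINARY_OP - → 190 - 1 = 189. Stack: [189]
RETURN_VALUE → return 189.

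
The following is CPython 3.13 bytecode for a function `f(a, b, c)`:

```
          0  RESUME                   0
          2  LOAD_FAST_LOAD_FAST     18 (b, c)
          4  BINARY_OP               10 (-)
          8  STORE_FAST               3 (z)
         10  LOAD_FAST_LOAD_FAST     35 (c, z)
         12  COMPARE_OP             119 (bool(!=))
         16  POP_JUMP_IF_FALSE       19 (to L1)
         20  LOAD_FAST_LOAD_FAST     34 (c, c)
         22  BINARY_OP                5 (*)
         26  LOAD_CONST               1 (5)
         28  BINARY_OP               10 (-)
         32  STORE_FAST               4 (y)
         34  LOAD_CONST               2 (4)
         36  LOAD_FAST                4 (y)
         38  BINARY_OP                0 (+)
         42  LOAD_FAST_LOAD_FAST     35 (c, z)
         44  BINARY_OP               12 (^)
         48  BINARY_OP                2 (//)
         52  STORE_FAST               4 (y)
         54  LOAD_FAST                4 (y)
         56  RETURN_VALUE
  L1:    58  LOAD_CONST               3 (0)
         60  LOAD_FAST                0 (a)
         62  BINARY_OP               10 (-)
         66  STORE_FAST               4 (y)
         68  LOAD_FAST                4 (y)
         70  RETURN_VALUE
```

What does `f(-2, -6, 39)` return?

-127

LOAD_FAST_LOAD_FAST b,c → push -6,39. Stack: [-6, 39]
BINARY_OP - → -6 - 39 = -45. Stack: [-45]
STORE_FAST z → z=-45. Stack: []
LOAD_FAST_LOAD_FAST c,z → push 39,-45. Stack: [39, -45]
COMPARE_OP bool(!=) → 39 vs -45 = True. Stack: [True]
POP_JUMP_IF_FALSE → pop True; no jump. Stack: []
LOAD_FAST_LOAD_FAST c,c → push 39,39. Stack: [39, 39]
BINARY_OP * → 39 * 39 = 1521. Stack: [1521]
LOAD_CONST → push 5. Stack: [1521, 5]
BINARY_OP - → 1521 - 5 = 1516. Stack: [1516]
STORE_FAST y → y=1516. Stack: []
LOAD_CONST → push 4. Stack: [4]
LOAD_FAST y → push 1516. Stack: [4, 1516]
BINARY_OP + → 4 + 1516 = 1520. Stack: [1520]
LOAD_FAST_LOAD_FAST c,z → push 39,-45. Stack: [1520, 39, -45]
BINARY_OP ^ → 39 ^ -45 = -12. Stack: [1520, -12]
BINARY_OP // → 1520 // -12 = -127. Stack: [-127]
STORE_FAST y → y=-127. Stack: []
LOAD_FAST y → push -127. Stack: [-127]
RETURN_VALUE → return -127.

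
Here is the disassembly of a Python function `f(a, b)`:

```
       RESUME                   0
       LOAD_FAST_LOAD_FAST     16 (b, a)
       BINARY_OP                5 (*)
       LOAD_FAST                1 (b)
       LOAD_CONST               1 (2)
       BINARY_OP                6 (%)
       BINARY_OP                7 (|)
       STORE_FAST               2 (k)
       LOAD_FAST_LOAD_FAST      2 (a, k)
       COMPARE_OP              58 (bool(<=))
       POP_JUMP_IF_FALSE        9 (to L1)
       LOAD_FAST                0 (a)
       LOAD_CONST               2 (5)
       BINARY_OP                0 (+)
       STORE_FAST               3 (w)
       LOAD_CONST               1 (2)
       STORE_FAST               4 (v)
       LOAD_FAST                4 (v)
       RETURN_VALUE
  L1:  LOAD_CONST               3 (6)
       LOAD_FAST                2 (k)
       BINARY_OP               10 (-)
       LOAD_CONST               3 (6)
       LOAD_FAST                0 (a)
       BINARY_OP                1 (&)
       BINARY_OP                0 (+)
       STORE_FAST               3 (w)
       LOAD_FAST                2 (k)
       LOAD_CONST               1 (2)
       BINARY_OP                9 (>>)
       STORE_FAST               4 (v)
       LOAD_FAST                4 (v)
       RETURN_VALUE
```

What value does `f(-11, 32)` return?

-88

LOAD_FAST_LOAD_FAST b,a → push 32,-11. Stack: [32, -11]
BINARY_OP * → 32 * -11 = -352. Stack: [-352]
LOAD_FAST b → push 32. Stack: [-352, 32]
LOAD_CONST → push 2. Stack: [-352, 32, 2]
BINARY_OP % → 32 % 2 = 0. Stack: [-352, 0]
BINARY_OP | → -352 | 0 = -352. Stack: [-352]
STORE_FAST k → k=-352. Stack: []
LOAD_FAST_LOAD_FAST a,k → push -11,-352. Stack: [-11, -352]
COMPARE_OP bool(<=) → -11 vs -352 = False. Stack: [False]
POP_JUMP_IF_FALSE → pop False; jump. Stack: []
LOAD_CONST → push 6. Stack: [6]
LOAD_FAST k → push -352. Stack: [6, -352]
BINARY_OP - → 6 - -352 = 358. Stack: [358]
LOAD_CONST → push 6. Stack: [358, 6]
LOAD_FAST a → push -11. Stack: [358, 6, -11]
BINARY_OP & → 6 & -11 = 4. Stack: [358, 4]
BINARY_OP + → 358 + 4 = 362. Stack: [362]
STORE_FAST w → w=362. Stack: []
LOAD_FAST k → push -352. Stack: [-352]
LOAD_CONST → push 2. Stack: [-352, 2]
BINARY_OP >> → -352 >> 2 = -88. Stack: [-88]
STORE_FAST v → v=-88. Stack: []
LOAD_FAST v → push -88. Stack: [-88]
RETURN_VALUE → return -88.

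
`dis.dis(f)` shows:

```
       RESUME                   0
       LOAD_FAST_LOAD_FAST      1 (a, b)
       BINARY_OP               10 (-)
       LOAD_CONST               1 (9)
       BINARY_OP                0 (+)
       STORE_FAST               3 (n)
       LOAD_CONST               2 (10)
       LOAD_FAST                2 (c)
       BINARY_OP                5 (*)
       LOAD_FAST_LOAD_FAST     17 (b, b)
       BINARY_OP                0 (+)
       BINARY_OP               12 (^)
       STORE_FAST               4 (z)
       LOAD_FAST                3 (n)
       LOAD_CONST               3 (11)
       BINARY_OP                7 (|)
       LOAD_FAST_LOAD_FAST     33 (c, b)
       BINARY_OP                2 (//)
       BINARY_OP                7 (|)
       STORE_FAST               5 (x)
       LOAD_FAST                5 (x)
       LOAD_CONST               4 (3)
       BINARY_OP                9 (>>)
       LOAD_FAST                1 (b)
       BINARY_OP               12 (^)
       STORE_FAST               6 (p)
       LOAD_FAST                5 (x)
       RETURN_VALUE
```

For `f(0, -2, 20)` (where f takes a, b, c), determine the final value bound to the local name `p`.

1

LOAD_FAST_LOAD_FAST a,b → push 0,-2. Stack: [0, -2]
BINARY_OP - → 0 - -2 = 2. Stack: [2]
LOAD_CONST → push 9. Stack: [2, 9]
BINARY_OP + → 2 + 9 = 11. Stack: [11]
STORE_FAST n → n=11. Stack: []
LOAD_CONST → push 10. Stack: [10]
LOAD_FAST c → push 20. Stack: [10, 20]
BINARY_OP * → 10 * 20 = 200. Stack: [200]
LOAD_FAST_LOAD_FAST b,b → push -2,-2. Stack: [200, -2, -2]
BINARY_OP + → -2 + -2 = -4. Stack: [200, -4]
BINARY_OP ^ → 200 ^ -4 = -204. Stack: [-204]
STORE_FAST z → z=-204. Stack: []
LOAD_FAST n → push 11. Stack: [11]
LOAD_CONST → push 11. Stack: [11, 11]
BINARY_OP | → 11 | 11 = 11. Stack: [11]
LOAD_FAST_LOAD_FAST c,b → push 20,-2. Stack: [11, 20, -2]
BINARY_OP // → 20 // -2 = -10. Stack: [11, -10]
BINARY_OP | → 11 | -10 = -1. Stack: [-1]
STORE_FAST x → x=-1. Stack: []
LOAD_FAST x → push -1. Stack: [-1]
LOAD_CONST → push 3. Stack: [-1, 3]
BINARY_OP >> → -1 >> 3 = -1. Stack: [-1]
LOAD_FAST b → push -2. Stack: [-1, -2]
BINARY_OP ^ → -1 ^ -2 = 1. Stack: [1]
STORE_FAST p → p=1. Stack: []
LOAD_FAST x → push -1. Stack: [-1]
RETURN_VALUE → return -1.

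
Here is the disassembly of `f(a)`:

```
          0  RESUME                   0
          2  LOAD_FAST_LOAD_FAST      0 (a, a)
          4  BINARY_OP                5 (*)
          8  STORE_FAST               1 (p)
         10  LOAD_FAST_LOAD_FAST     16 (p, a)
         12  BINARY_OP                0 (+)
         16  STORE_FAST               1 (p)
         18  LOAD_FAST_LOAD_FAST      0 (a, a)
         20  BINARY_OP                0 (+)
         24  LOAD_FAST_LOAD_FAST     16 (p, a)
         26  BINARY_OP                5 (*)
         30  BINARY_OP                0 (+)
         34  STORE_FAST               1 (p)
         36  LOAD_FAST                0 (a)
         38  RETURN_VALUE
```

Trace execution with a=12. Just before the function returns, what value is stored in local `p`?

1896

LOAD_FAST_LOAD_FAST a,a → push 12,12. Stack: [12, 12]
BINARY_OP * → 12 * 12 = 144. Stack: [144]
STORE_FAST p → p=144. Stack: []
LOAD_FAST_LOAD_FAST p,a → push 144,12. Stack: [144, 12]
BINARY_OP + → 144 + 12 = 156. Stack: [156]
STORE_FAST p → p=156. Stack: []
LOAD_FAST_LOAD_FAST a,a → push 12,12. Stack: [12, 12]
BINARY_OP + → 12 + 12 = 24. Stack: [24]
LOAD_FAST_LOAD_FAST p,a → push 156,12. Stack: [24, 156, 12]
BINARY_OP * → 156 * 12 = 1872. Stack: [24, 1872]
BINARY_OP + → 24 + 1872 = 1896. Stack: [1896]
STORE_FAST p → p=1896. Stack: []
LOAD_FAST a → push 12. Stack: [12]
RETURN_VALUE → return 12.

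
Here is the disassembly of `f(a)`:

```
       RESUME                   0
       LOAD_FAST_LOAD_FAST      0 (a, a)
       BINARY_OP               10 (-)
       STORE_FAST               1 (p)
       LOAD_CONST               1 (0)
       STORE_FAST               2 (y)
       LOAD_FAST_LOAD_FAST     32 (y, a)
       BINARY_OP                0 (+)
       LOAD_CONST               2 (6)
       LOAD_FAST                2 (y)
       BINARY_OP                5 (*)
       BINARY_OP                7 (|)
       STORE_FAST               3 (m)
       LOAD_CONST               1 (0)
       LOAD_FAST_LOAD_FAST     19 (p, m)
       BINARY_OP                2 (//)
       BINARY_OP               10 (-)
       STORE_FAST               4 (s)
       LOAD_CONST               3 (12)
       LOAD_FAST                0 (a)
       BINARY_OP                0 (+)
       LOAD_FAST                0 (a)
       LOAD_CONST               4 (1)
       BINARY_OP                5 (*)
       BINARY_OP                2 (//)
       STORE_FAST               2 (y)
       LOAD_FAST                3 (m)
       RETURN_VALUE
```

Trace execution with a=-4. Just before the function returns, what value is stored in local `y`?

-2

LOAD_FAST_LOAD_FAST a,a → push -4,-4. Stack: [-4, -4]
BINARY_OP - → -4 - -4 = 0. Stack: [0]
STORE_FAST p → p=0. Stack: []
LOAD_CONST → push 0. Stack: [0]
STORE_FAST y → y=0. Stack: []
LOAD_FAST_LOAD_FAST y,a → push 0,-4. Stack: [0, -4]
BINARY_OP + → 0 + -4 = -4. Stack: [-4]
LOAD_CONST → push 6. Stack: [-4, 6]
LOAD_FAST y → push 0. Stack: [-4, 6, 0]
BINARY_OP * → 6 * 0 = 0. Stack: [-4, 0]
BINARY_OP | → -4 | 0 = -4. Stack: [-4]
STORE_FAST m → m=-4. Stack: []
LOAD_CONST → push 0. Stack: [0]
LOAD_FAST_LOAD_FAST p,m → push 0,-4. Stack: [0, 0, -4]
BINARY_OP // → 0 // -4 = 0. Stack: [0, 0]
BINARY_OP - → 0 - 0 = 0. Stack: [0]
STORE_FAST s → s=0. Stack: []
LOAD_CONST → push 12. Stack: [12]
LOAD_FAST a → push -4. Stack: [12, -4]
BINARY_OP + → 12 + -4 = 8. Stack: [8]
LOAD_FAST a → push -4. Stack: [8, -4]
LOAD_CONST → push 1. Stack: [8, -4, 1]
BINARY_OP * → -4 * 1 = -4. Stack: [8, -4]
BINARY_OP // → 8 // -4 = -2. Stack: [-2]
STORE_FAST y → y=-2. Stack: []
LOAD_FAST m → push -4. Stack: [-4]
RETURN_VALUE → return -4.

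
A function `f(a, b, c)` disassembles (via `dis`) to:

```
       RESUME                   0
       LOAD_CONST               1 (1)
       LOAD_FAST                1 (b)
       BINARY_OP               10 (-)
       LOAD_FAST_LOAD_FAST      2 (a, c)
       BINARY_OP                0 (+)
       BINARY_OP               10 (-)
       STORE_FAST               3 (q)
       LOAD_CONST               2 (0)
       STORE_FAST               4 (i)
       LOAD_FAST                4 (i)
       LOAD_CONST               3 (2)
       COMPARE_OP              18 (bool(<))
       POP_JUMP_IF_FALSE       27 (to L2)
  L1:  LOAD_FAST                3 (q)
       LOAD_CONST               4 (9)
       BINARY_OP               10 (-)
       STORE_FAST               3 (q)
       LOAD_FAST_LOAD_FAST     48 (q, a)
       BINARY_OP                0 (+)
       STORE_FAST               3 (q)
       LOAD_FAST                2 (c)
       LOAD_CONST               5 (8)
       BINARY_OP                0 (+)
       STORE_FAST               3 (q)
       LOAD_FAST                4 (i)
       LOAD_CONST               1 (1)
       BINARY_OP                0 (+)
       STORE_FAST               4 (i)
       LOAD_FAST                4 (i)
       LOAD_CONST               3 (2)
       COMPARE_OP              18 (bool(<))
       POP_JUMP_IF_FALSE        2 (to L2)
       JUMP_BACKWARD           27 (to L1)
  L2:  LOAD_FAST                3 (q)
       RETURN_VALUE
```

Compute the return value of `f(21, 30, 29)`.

LOAD_CONST → push 1. Stack: [1]
LOAD_FAST b → push 30. Stack: [1, 30]
BINARY_OP - → 1 - 30 = -29. Stack: [-29]
LOAD_FAST_LOAD_FAST a,c → push 21,29. Stack: [-29, 21, 29]
BINARY_OP + → 21 + 29 = 50. Stack: [-29, 50]
BINARY_OP - → -29 - 50 = -79. Stack: [-79]
STORE_FAST q → q=-79. Stack: []
LOAD_CONST → push 0. Stack: [0]
STORE_FAST i → i=0. Stack: []
LOAD_FAST i → push 0. Stack: [0]
LOAD_CONST → push 2. Stack: [0, 2]
COMPARE_OP bool(<) → 0 vs 2 = True. Stack: [True]
POP_JUMP_IF_FALSE → pop True; no jump. Stack: []
LOAD_FAST q → push -79. Stack: [-79]
LOAD_CONST → push 9. Stack: [-79, 9]
BINARY_OP - → -79 - 9 = -88. Stack: [-88]
STORE_FAST q → q=-88. Stack: []
LOAD_FAST_LOAD_FAST q,a → push -88,21. Stack: [-88, 21]
BINARY_OP + → -88 + 21 = -67. Stack: [-67]
STORE_FAST q → q=-67. Stack: []
LOAD_FAST c → push 29. Stack: [29]
LOAD_CONST → push 8. Stack: [29, 8]
BINARY_OP + → 29 + 8 = 37. Stack: [37]
STORE_FAST q → q=37. Stack: []
LOAD_FAST i → push 0. Stack: [0]
LOAD_CONST → push 1. Stack: [0, 1]
BINARY_OP + → 0 + 1 = 1. Stack: [1]
STORE_FAST i → i=1. Stack: []
LOAD_FAST i → push 1. Stack: [1]
LOAD_CONST → push 2. Stack: [1, 2]
COMPARE_OP bool(<) → 1 vs 2 = True. Stack: [True]
POP_JUMP_IF_FALSE → pop True; no jump. Stack: []
LOAD_FAST q → push 37. Stack: [37]
LOAD_CONST → push 9. Stack: [37, 9]
BINARY_OP - → 37 - 9 = 28. Stack: [28]
STORE_FAST q → q=28. Stack: []
LOAD_FAST_LOAD_FAST q,a → push 28,21. Stack: [28, 21]
BINARY_OP + → 28 + 21 = 49. Stack: [49]
STORE_FAST q → q=49. Stack: []
LOAD_FAST c → push 29. Stack: [29]
LOAD_CONST → push 8. Stack: [29, 8]
BINARY_OP + → 29 + 8 = 37. Stack: [37]
STORE_FAST q → q=37. Stack: []
LOAD_FAST i → push 1. Stack: [1]
LOAD_CONST → push 1. Stack: [1, 1]
BINARY_OP + → 1 + 1 = 2. Stack: [2]
STORE_FAST i → i=2. Stack: []
LOAD_FAST i → push 2. Stack: [2]
LOAD_CONST → push 2. Stack: [2, 2]
COMPARE_OP bool(<) → 2 vs 2 = False. Stack: [False]
POP_JUMP_IF_FALSE → pop False; jump. Stack: []
LOAD_FAST q → push 37. Stack: [37]
RETURN_VALUE → return 37.

37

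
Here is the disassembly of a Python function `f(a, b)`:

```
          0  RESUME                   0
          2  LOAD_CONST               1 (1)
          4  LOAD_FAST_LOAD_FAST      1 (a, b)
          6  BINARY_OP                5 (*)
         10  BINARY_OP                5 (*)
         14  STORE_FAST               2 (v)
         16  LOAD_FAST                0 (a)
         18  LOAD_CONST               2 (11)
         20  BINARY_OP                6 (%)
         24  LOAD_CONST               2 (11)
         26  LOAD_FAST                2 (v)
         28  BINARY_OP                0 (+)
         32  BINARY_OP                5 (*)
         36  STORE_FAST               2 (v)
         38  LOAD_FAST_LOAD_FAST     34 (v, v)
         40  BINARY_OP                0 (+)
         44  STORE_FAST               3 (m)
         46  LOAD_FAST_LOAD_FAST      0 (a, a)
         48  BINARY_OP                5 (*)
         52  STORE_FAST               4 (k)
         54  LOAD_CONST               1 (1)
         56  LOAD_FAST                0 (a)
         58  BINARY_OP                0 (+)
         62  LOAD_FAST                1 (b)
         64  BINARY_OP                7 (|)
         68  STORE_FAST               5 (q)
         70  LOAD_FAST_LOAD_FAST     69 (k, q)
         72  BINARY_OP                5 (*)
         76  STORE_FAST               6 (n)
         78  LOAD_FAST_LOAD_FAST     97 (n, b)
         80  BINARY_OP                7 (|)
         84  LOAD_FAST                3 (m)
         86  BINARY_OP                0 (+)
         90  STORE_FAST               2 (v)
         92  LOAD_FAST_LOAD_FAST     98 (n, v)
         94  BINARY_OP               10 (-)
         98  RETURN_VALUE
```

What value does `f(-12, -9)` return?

LOAD_CONST → push 1. Stack: [1]
LOAD_FAST_LOAD_FAST a,b → push -12,-9. Stack: [1, -12, -9]
BINARY_OP * → -12 * -9 = 108. Stack: [1, 108]
BINARY_OP * → 1 * 108 = 108. Stack: [108]
STORE_FAST v → v=108. Stack: []
LOAD_FAST a → push -12. Stack: [-12]
LOAD_CONST → push 11. Stack: [-12, 11]
BINARY_OP % → -12 % 11 = 10. Stack: [10]
LOAD_CONST → push 11. Stack: [10, 11]
LOAD_FAST v → push 108. Stack: [10, 11, 108]
BINARY_OP + → 11 + 108 = 119. Stack: [10, 119]
BINARY_OP * → 10 * 119 = 1190. Stack: [1190]
STORE_FAST v → v=1190. Stack: []
LOAD_FAST_LOAD_FAST v,v → push 1190,1190. Stack: [1190, 1190]
BINARY_OP + → 1190 + 1190 = 2380. Stack: [2380]
STORE_FAST m → m=2380. Stack: []
LOAD_FAST_LOAD_FAST a,a → push -12,-12. Stack: [-12, -12]
BINARY_OP * → -12 * -12 = 144. Stack: [144]
STORE_FAST k → k=144. Stack: []
LOAD_CONST → push 1. Stack: [1]
LOAD_FAST a → push -12. Stack: [1, -12]
BINARY_OP + → 1 + -12 = -11. Stack: [-11]
LOAD_FAST b → push -9. Stack: [-11, -9]
BINARY_OP | → -11 | -9 = -9. Stack: [-9]
STORE_FAST q → q=-9. Stack: []
LOAD_FAST_LOAD_FAST k,q → push 144,-9. Stack: [144, -9]
BINARY_OP * → 144 * -9 = -1296. Stack: [-1296]
STORE_FAST n → n=-1296. Stack: []
LOAD_FAST_LOAD_FAST n,b → push -1296,-9. Stack: [-1296, -9]
BINARY_OP | → -1296 | -9 = -9. Stack: [-9]
LOAD_FAST m → push 2380. Stack: [-9, 2380]
BINARY_OP + → -9 + 2380 = 2371. Stack: [2371]
STORE_FAST v → v=2371. Stack: []
LOAD_FAST_LOAD_FAST n,v → push -1296,2371. Stack: [-1296, 2371]
BINARY_OP - → -1296 - 2371 = -3667. Stack: [-3667]
RETURN_VALUE → return -3667.

-3667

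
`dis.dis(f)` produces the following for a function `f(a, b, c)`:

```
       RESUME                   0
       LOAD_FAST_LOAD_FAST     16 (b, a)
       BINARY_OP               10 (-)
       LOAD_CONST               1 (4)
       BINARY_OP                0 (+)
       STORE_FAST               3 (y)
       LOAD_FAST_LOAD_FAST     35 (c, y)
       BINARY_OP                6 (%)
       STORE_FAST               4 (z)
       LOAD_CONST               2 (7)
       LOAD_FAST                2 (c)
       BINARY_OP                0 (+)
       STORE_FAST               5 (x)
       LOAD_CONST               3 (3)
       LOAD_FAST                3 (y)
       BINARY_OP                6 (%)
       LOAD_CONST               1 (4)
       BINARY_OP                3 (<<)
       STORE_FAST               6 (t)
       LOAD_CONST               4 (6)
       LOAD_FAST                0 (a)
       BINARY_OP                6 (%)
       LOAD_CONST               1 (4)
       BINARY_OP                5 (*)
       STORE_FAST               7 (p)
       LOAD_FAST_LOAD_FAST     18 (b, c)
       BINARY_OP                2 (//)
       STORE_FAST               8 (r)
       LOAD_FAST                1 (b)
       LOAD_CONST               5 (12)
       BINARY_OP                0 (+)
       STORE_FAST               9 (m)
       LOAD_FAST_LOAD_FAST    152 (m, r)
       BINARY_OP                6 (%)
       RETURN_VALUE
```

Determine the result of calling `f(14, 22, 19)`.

LOAD_FAST_LOAD_FAST b,a → push 22,14. Stack: [22, 14]
BINARY_OP - → 22 - 14 = 8. Stack: [8]
LOAD_CONST → push 4. Stack: [8, 4]
BINARY_OP + → 8 + 4 = 12. Stack: [12]
STORE_FAST y → y=12. Stack: []
LOAD_FAST_LOAD_FAST c,y → push 19,12. Stack: [19, 12]
BINARY_OP % → 19 % 12 = 7. Stack: [7]
STORE_FAST z → z=7. Stack: []
LOAD_CONST → push 7. Stack: [7]
LOAD_FAST c → push 19. Stack: [7, 19]
BINARY_OP + → 7 + 19 = 26. Stack: [26]
STORE_FAST x → x=26. Stack: []
LOAD_CONST → push 3. Stack: [3]
LOAD_FAST y → push 12. Stack: [3, 12]
BINARY_OP % → 3 % 12 = 3. Stack: [3]
LOAD_CONST → push 4. Stack: [3, 4]
BINARY_OP << → 3 << 4 = 48. Stack: [48]
STORE_FAST t → t=48. Stack: []
LOAD_CONST → push 6. Stack: [6]
LOAD_FAST a → push 14. Stack: [6, 14]
BINARY_OP % → 6 % 14 = 6. Stack: [6]
LOAD_CONST → push 4. Stack: [6, 4]
BINARY_OP * → 6 * 4 = 24. Stack: [24]
STORE_FAST p → p=24. Stack: []
LOAD_FAST_LOAD_FAST b,c → push 22,19. Stack: [22, 19]
BINARY_OP // → 22 // 19 = 1. Stack: [1]
STORE_FAST r → r=1. Stack: []
LOAD_FAST b → push 22. Stack: [22]
LOAD_CONST → push 12. Stack: [22, 12]
BINARY_OP + → 22 + 12 = 34. Stack: [34]
STORE_FAST m → m=34. Stack: []
LOAD_FAST_LOAD_FAST m,r → push 34,1. Stack: [34, 1]
BINARY_OP % → 34 % 1 = 0. Stack: [0]
RETURN_VALUE → return 0.

0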